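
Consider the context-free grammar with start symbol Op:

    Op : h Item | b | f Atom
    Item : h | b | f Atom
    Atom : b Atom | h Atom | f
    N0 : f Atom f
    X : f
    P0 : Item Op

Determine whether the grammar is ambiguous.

Unambiguous

Only Op, Item, Atom are reachable from Op; ignoring the rest: The reachable rules are right-linear with at most one rule per (nonterminal, next-terminal) pair. Each input token forces the next rule, so parsing is deterministic.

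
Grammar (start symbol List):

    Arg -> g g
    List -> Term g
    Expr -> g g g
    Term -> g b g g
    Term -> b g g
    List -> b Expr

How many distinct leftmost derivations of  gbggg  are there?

Parse trees for gbggg:
  [List [Term g b g g] g]

1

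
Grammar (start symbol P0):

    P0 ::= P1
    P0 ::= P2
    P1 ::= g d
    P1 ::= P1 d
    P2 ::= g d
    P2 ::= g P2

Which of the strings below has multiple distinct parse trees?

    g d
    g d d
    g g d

g d

g d: 2 trees
g d d: 1 tree
g g d: 1 tree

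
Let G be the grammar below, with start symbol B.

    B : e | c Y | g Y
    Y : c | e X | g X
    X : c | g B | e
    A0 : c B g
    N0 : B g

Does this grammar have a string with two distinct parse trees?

Unambiguous

Only B, Y, X are reachable from B; ignoring the rest: Each reachable nonterminal has at most one production per leading terminal, and all productions are right-linear; the derivation is determined token-by-token.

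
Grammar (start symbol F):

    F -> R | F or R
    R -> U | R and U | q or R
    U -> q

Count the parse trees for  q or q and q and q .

4

Parse trees for q or q and q and q:
  [F [R [R [R q or [R [U q]]] and [U q]] and [U q]]]
  [F [R [R q or [R [R [U q]] and [U q]]] and [U q]]]
  [F [R q or [R [R [R [U q]] and [U q]] and [U q]]]]
  [F [F [R [U q]]] or [R [R [R [U q]] and [U q]] and [U q]]]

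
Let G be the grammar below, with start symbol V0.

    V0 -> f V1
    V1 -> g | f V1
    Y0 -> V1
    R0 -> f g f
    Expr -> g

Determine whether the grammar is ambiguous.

Only V0, V1 are reachable from V0; ignoring the rest: Each reachable nonterminal has at most one production per leading terminal, and all productions are right-linear; the derivation is determined token-by-token.

Unambiguous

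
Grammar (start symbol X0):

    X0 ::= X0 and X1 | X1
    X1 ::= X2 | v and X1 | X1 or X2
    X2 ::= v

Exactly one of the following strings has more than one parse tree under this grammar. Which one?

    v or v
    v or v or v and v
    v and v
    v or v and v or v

v and v

v or v: 1 tree
v or v or v and v: 1 tree
v and v: 2 trees
v or v and v or v: 1 tree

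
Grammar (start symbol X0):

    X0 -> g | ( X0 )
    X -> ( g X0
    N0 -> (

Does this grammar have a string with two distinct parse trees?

Only X0 is reachable from X0; ignoring the rest: Each string is a nest of matched brackets around a single atom. An opening bracket forces the recursive rule; an atom forces the base rule.

Unambiguous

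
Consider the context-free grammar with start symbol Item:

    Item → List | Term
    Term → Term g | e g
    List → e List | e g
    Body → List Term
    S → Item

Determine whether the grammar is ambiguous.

Ambiguous

Witness: e g

Derivation 1: Item ⇒ List ⇒ e g
Derivation 2: Item ⇒ Term ⇒ e g

Two distinct leftmost derivations for the same string.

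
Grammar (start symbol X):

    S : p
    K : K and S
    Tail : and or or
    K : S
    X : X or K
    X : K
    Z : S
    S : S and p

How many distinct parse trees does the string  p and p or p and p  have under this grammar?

Parse trees for p and p or p and p:
  [X [X [K [K [S p]] and [S p]]] or [K [K [S p]] and [S p]]]
  [X [X [K [K [S p]] and [S p]]] or [K [S [S p] and p]]]
  [X [X [K [S [S p] and p]]] or [K [K [S p]] and [S p]]]
  [X [X [K [S [S p] and p]]] or [K [S [S p] and p]]]

4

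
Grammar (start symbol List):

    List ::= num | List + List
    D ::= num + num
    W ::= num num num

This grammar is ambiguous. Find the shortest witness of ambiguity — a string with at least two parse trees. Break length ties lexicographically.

length 1: no string has ≥2 trees
length 3: no string has ≥2 trees
length 5: num + num + num has 2 parse trees

Two derivations of num + num + num:
  List ⇒ List + List ⇒ num + List ⇒ num + List + List ⇒ num + num + List ⇒ num + num + num
  List ⇒ List + List ⇒ List + List + List ⇒ num + List + List ⇒ num + num + List ⇒ num + num + num

num + num + num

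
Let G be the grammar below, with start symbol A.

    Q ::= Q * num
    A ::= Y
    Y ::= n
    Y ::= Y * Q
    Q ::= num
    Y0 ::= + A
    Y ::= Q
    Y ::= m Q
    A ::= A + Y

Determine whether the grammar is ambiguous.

Witness: num * num

Derivation 1: A ⇒ Y ⇒ Y * Q ⇒ Q * Q ⇒ num * Q ⇒ num * num
Derivation 2: A ⇒ Y ⇒ Q ⇒ Q * num ⇒ num * num

Two distinct leftmost derivations for the same string.

Ambiguous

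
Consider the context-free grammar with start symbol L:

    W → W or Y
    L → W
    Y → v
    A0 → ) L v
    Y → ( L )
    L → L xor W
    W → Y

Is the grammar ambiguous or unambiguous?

Unambiguous

Only L, W, Y are reachable from L; ignoring the rest: This is a standard precedence ladder (L over W over Y), with each level left-recursive on its own operator ('xor' at L, 'or' at W). That structure is LR(1), hence unambiguous.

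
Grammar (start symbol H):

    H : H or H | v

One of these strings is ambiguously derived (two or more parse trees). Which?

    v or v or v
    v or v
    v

v or v or v: 2 trees
v or v: 1 tree
v: 1 tree

v or v or v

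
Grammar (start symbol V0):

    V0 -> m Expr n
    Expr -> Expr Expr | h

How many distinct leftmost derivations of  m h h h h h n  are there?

Parse trees for m h h h h h n (showing first 6 of 14):
  [V0 m [Expr [Expr h] [Expr [Expr h] [Expr [Expr h] [Expr [Expr h] [Expr h]]]]] n]
  [V0 m [Expr [Expr h] [Expr [Expr h] [Expr [Expr [Expr h] [Expr h]] [Expr h]]]] n]
  [V0 m [Expr [Expr h] [Expr [Expr [Expr h] [Expr h]] [Expr [Expr h] [Expr h]]]] n]
  [V0 m [Expr [Expr h] [Expr [Expr [Expr h] [Expr [Expr h] [Expr h]]] [Expr h]]] n]
  [V0 m [Expr [Expr h] [Expr [Expr [Expr [Expr h] [Expr h]] [Expr h]] [Expr h]]] n]
  [V0 m [Expr [Expr [Expr h] [Expr h]] [Expr [Expr h] [Expr [Expr h] [Expr h]]]] n]

14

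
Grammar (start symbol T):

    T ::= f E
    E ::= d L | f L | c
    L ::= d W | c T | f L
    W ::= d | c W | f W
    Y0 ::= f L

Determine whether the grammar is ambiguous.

Only T, E, L, W are reachable from T; ignoring the rest: Each reachable nonterminal has at most one production per leading terminal, and all productions are right-linear; the derivation is determined token-by-token.

Unambiguous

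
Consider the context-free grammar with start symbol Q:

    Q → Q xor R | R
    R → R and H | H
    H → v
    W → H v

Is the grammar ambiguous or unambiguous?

Only Q, R, H are reachable from Q; ignoring the rest: Q → Q xor R | R  ;  R → R and H | H  — a left-associative chain with H at the bottom. Each string factors uniquely by precedence.

Unambiguous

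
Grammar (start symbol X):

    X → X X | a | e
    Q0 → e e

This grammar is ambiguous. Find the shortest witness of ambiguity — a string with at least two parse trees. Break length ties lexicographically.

length 1: no string has ≥2 trees
length 2: no string has ≥2 trees
length 3: a a a has 2 parse trees

Two derivations of a a a:
  X ⇒ X X ⇒ X X X ⇒ a X X ⇒ a a X ⇒ a a a
  X ⇒ X X ⇒ a X ⇒ a X X ⇒ a a X ⇒ a a a

a a a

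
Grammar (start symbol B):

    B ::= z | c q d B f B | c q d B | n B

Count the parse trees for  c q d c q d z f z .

Parse trees for c q d c q d z f z:
  [B c q d [B c q d [B z]] f [B z]]
  [B c q d [B c q d [B z] f [B z]]]

2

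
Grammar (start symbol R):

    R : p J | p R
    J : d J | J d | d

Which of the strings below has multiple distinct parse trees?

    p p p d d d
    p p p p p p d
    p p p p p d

p p p d d d

p p p d d d: 4 trees
p p p p p p d: 1 tree
p p p p p d: 1 tree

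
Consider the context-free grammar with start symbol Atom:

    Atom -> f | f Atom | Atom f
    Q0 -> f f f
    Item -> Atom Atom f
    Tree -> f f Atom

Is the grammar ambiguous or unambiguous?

Ambiguous

Witness: f f

Derivation 1: Atom ⇒ f Atom ⇒ f f
Derivation 2: Atom ⇒ Atom f ⇒ f f

Two distinct leftmost derivations for the same string.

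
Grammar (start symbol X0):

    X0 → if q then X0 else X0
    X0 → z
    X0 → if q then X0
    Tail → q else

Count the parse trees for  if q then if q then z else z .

Parse trees for if q then if q then z else z:
  [X0 if q then [X0 if q then [X0 z]] else [X0 z]]
  [X0 if q then [X0 if q then [X0 z] else [X0 z]]]

2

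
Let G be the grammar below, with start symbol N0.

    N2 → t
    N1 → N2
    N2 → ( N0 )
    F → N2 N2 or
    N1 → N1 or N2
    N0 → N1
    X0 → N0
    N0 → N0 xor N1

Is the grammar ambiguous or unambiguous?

Unambiguous

Only N0, N1, N2 are reachable from N0; ignoring the rest: The grammar is stratified — N0 handles 'xor' (left-recursive), N1 handles 'or', N2 atoms. Each operator has a fixed associativity and precedence level, so every string has one parse.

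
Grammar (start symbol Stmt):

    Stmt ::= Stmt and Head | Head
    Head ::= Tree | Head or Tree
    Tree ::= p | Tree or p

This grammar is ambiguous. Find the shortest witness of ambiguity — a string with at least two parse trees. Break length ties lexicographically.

p or p

length 1: no string has ≥2 trees
length 3: p or p has 2 parse trees

Two derivations of p or p:
  Stmt ⇒ Head ⇒ Tree ⇒ Tree or p ⇒ p or p
  Stmt ⇒ Head ⇒ Head or Tree ⇒ Tree or Tree ⇒ p or Tree ⇒ p or p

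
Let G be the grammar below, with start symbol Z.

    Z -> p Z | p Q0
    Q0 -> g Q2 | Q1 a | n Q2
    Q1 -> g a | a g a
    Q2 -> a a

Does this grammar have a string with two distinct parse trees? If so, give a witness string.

Ambiguous

Witness: p g a a

Derivation 1: Z ⇒ p Q0 ⇒ p g Q2 ⇒ p g a a
Derivation 2: Z ⇒ p Q0 ⇒ p Q1 a ⇒ p g a a

Two distinct leftmost derivations for the same string.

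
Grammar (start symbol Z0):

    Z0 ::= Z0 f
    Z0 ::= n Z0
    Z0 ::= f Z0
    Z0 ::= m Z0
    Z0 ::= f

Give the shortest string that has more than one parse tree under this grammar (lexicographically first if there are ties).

length 1: no string has ≥2 trees
length 2: f f has 2 parse trees

Two derivations of f f:
  Z0 ⇒ Z0 f ⇒ f f
  Z0 ⇒ f Z0 ⇒ f f

f f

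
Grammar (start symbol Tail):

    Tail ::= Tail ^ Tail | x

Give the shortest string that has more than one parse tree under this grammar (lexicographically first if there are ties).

x ^ x ^ x

length 1: no string has ≥2 trees
length 3: no string has ≥2 trees
length 5: x ^ x ^ x has 2 parse trees

Two derivations of x ^ x ^ x:
  Tail ⇒ Tail ^ Tail ⇒ Tail ^ Tail ^ Tail ⇒ x ^ Tail ^ Tail ⇒ x ^ x ^ Tail ⇒ x ^ x ^ x
  Tail ⇒ Tail ^ Tail ⇒ x ^ Tail ⇒ x ^ Tail ^ Tail ⇒ x ^ x ^ Tail ⇒ x ^ x ^ x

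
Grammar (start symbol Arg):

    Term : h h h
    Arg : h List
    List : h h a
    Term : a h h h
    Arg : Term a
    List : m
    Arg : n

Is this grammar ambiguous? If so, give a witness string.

Witness: h h h a

Derivation 1: Arg ⇒ h List ⇒ h h h a
Derivation 2: Arg ⇒ Term a ⇒ h h h a

Two distinct leftmost derivations for the same string.

Ambiguous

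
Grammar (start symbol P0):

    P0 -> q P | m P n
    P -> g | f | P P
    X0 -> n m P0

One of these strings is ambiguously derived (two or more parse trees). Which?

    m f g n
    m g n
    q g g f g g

m f g n: 1 tree
m g n: 1 tree
q g g f g g: 14 trees

q g g f g g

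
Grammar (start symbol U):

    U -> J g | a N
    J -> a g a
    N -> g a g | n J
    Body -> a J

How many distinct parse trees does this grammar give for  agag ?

2

Parse trees for agag:
  [U [J a g a] g]
  [U a [N g a g]]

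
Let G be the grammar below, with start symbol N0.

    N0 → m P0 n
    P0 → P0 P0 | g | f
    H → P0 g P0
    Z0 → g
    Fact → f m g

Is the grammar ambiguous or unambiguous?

Ambiguous

Witness: m f f f n

Derivation 1: N0 ⇒ m P0 n ⇒ m P0 P0 n ⇒ m P0 P0 P0 n ⇒ m f P0 P0 n ⇒ m f f P0 n ⇒ m f f f n
Derivation 2: N0 ⇒ m P0 n ⇒ m P0 P0 n ⇒ m f P0 n ⇒ m f P0 P0 n ⇒ m f f P0 n ⇒ m f f f n

Two distinct leftmost derivations for the same string.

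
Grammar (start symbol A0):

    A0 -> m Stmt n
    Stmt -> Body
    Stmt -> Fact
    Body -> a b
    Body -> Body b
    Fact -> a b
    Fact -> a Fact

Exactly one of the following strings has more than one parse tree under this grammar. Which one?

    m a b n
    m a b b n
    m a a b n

m a b n: 2 trees
m a b b n: 1 tree
m a a b n: 1 tree

m a b n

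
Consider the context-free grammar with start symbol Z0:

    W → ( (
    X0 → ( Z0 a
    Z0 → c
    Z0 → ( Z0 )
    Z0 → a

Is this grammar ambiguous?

Unambiguous

(X0, W are unreachable from Z0, so their rules don't affect L(Z0).) L(Z0) is { openⁿ atom closeⁿ : n ≥ 0 }. The bracket depth fixes n, and the derivation is forced at every step.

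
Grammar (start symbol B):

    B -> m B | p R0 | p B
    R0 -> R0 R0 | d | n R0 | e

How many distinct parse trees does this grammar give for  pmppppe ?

1

Parse trees for pmppppe:
  [B p [B m [B p [B p [B p [B p [R0 e]]]]]]]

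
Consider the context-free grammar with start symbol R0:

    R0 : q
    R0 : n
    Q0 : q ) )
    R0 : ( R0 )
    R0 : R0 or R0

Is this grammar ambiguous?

Ambiguous

Witness: n or n or n

Derivation 1: R0 ⇒ R0 or R0 ⇒ n or R0 ⇒ n or R0 or R0 ⇒ n or n or R0 ⇒ n or n or n
Derivation 2: R0 ⇒ R0 or R0 ⇒ R0 or R0 or R0 ⇒ n or R0 or R0 ⇒ n or n or R0 ⇒ n or n or n

Two distinct leftmost derivations for the same string.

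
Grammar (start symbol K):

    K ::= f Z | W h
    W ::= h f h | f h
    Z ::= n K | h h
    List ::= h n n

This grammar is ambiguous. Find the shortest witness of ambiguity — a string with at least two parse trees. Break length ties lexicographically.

f h h

length 3: f h h has 2 parse trees

Two derivations of f h h:
  K ⇒ f Z ⇒ f h h
  K ⇒ W h ⇒ f h h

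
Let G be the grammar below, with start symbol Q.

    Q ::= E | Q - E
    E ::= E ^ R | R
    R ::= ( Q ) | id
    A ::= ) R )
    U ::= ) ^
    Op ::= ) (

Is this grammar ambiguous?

Unambiguous

(A, U, Op are unreachable from Q, so their rules don't affect L(Q).) This is a standard precedence ladder (Q over E over R), with each level left-recursive on its own operator ('-' at Q, '^' at E). That structure is LR(1), hence unambiguous.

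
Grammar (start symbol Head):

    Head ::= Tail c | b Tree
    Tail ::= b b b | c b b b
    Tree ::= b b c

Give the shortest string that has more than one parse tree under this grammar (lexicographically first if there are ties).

length 4: b b b c has 2 parse trees

Two derivations of b b b c:
  Head ⇒ Tail c ⇒ b b b c
  Head ⇒ b Tree ⇒ b b b c

b b b c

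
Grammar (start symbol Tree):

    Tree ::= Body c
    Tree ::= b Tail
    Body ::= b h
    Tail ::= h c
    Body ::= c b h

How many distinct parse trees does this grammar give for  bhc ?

Parse trees for bhc:
  [Tree [Body b h] c]
  [Tree b [Tail h c]]

2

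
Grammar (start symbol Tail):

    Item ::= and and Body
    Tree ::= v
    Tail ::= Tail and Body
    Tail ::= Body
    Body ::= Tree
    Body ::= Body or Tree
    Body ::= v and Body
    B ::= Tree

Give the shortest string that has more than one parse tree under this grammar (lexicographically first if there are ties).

length 1: no string has ≥2 trees
length 3: v and v has 2 parse trees

Two derivations of v and v:
  Tail ⇒ Tail and Body ⇒ Body and Body ⇒ Tree and Body ⇒ v and Body ⇒ v and Tree ⇒ v and v
  Tail ⇒ Body ⇒ v and Body ⇒ v and Tree ⇒ v and v

v and v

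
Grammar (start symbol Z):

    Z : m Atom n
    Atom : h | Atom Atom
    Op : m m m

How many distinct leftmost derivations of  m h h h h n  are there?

5

Parse trees for m h h h h n:
  [Z m [Atom [Atom h] [Atom [Atom h] [Atom [Atom h] [Atom h]]]] n]
  [Z m [Atom [Atom h] [Atom [Atom [Atom h] [Atom h]] [Atom h]]] n]
  [Z m [Atom [Atom [Atom h] [Atom h]] [Atom [Atom h] [Atom h]]] n]
  [Z m [Atom [Atom [Atom h] [Atom [Atom h] [Atom h]]] [Atom h]] n]
  [Z m [Atom [Atom [Atom [Atom h] [Atom h]] [Atom h]] [Atom h]] n]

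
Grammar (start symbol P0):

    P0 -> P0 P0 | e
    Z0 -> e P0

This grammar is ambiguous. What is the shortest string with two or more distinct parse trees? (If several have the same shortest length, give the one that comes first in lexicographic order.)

length 1: no string has ≥2 trees
length 2: no string has ≥2 trees
length 3: e e e has 2 parse trees

Two derivations of e e e:
  P0 ⇒ P0 P0 ⇒ P0 P0 P0 ⇒ e P0 P0 ⇒ e e P0 ⇒ e e e
  P0 ⇒ P0 P0 ⇒ e P0 ⇒ e P0 P0 ⇒ e e P0 ⇒ e e e

e e e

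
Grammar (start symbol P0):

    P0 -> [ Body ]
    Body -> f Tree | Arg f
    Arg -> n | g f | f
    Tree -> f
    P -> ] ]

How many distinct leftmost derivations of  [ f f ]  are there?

2

Parse trees for [ f f ]:
  [P0 [ [Body f [Tree f]] ]]
  [P0 [ [Body [Arg f] f] ]]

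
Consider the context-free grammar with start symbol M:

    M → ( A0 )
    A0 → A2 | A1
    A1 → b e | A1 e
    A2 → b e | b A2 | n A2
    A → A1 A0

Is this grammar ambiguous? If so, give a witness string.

Witness: ( b e )

Derivation 1: M ⇒ ( A0 ) ⇒ ( A2 ) ⇒ ( b e )
Derivation 2: M ⇒ ( A0 ) ⇒ ( A1 ) ⇒ ( b e )

Two distinct leftmost derivations for the same string.

Ambiguous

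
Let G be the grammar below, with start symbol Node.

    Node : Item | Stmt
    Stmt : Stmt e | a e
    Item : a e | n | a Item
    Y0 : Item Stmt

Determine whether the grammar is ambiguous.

Ambiguous

Witness: a e

Derivation 1: Node ⇒ Item ⇒ a e
Derivation 2: Node ⇒ Stmt ⇒ a e

Two distinct leftmost derivations for the same string.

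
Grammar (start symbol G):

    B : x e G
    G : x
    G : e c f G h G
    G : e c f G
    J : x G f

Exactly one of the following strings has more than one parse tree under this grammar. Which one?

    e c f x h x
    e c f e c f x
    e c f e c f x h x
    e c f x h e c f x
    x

e c f e c f x h x

e c f x h x: 1 tree
e c f e c f x: 1 tree
e c f e c f x h x: 2 trees
e c f x h e c f x: 1 tree
x: 1 tree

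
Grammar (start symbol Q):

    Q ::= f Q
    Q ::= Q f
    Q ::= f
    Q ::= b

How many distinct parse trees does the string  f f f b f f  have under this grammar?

10

Parse trees for f f f b f f (showing first 6 of 10):
  [Q f [Q f [Q f [Q [Q [Q b] f] f]]]]
  [Q f [Q f [Q [Q f [Q [Q b] f]] f]]]
  [Q f [Q f [Q [Q [Q f [Q b]] f] f]]]
  [Q f [Q [Q f [Q f [Q [Q b] f]]] f]]
  [Q f [Q [Q f [Q [Q f [Q b]] f]] f]]
  [Q f [Q [Q [Q f [Q f [Q b]]] f] f]]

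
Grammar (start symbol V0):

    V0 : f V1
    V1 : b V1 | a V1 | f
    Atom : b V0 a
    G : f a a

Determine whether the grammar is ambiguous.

Only V0, V1 are reachable from V0; ignoring the rest: The reachable rules are right-linear with at most one rule per (nonterminal, next-terminal) pair. Each input token forces the next rule, so parsing is deterministic.

Unambiguous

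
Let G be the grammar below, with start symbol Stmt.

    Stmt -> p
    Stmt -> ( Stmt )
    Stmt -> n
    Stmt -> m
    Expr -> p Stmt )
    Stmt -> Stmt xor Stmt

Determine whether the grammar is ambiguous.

Ambiguous

Witness: m xor m xor m

Derivation 1: Stmt ⇒ Stmt xor Stmt ⇒ m xor Stmt ⇒ m xor Stmt xor Stmt ⇒ m xor m xor Stmt ⇒ m xor m xor m
Derivation 2: Stmt ⇒ Stmt xor Stmt ⇒ Stmt xor Stmt xor Stmt ⇒ m xor Stmt xor Stmt ⇒ m xor m xor Stmt ⇒ m xor m xor m

Two distinct leftmost derivations for the same string.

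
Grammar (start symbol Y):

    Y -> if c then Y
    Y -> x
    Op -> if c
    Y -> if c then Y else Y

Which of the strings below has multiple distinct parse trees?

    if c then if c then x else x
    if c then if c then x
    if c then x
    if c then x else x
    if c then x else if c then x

if c then if c then x else x

if c then if c then x else x: 2 trees
if c then if c then x: 1 tree
if c then x: 1 tree
if c then x else x: 1 tree
if c then x else if c then x: 1 tree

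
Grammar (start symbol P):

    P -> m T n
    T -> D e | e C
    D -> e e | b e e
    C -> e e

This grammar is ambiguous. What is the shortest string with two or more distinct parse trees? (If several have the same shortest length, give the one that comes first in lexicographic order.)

m e e e n

length 5: m e e e n has 2 parse trees

Two derivations of m e e e n:
  P ⇒ m T n ⇒ m D e n ⇒ m e e e n
  P ⇒ m T n ⇒ m e C n ⇒ m e e e n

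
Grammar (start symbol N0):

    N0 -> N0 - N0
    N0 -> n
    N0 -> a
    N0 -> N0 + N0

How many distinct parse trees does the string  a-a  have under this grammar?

Parse trees for a-a:
  [N0 [N0 a] - [N0 a]]

1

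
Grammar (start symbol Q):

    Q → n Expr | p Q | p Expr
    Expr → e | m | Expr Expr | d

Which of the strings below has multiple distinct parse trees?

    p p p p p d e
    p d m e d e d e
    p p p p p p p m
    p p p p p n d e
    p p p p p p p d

p d m e d e d e

p p p p p d e: 1 tree
p d m e d e d e: 132 trees
p p p p p p p m: 1 tree
p p p p p n d e: 1 tree
p p p p p p p d: 1 tree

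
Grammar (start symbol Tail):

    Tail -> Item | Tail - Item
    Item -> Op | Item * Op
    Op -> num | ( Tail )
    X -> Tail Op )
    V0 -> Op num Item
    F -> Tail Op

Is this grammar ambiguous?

(X, V0, F are unreachable from Tail, so their rules don't affect L(Tail).) This is a standard precedence ladder (Tail over Item over Op), with each level left-recursive on its own operator ('-' at Tail, '*' at Item). That structure is LR(1), hence unambiguous.

Unambiguous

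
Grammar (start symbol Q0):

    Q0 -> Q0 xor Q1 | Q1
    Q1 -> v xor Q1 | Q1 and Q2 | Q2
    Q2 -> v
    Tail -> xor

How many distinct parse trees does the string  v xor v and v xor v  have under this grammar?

Parse trees for v xor v and v xor v:
  [Q0 [Q0 [Q0 [Q1 [Q2 v]]] xor [Q1 [Q1 [Q2 v]] and [Q2 v]]] xor [Q1 [Q2 v]]]
  [Q0 [Q0 [Q1 v xor [Q1 [Q1 [Q2 v]] and [Q2 v]]]] xor [Q1 [Q2 v]]]
  [Q0 [Q0 [Q1 [Q1 v xor [Q1 [Q2 v]]] and [Q2 v]]] xor [Q1 [Q2 v]]]

3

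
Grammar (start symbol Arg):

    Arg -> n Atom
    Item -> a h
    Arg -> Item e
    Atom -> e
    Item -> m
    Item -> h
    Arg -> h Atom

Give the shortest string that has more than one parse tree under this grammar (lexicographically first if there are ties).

length 2: h e has 2 parse trees

Two derivations of h e:
  Arg ⇒ Item e ⇒ h e
  Arg ⇒ h Atom ⇒ h e

h e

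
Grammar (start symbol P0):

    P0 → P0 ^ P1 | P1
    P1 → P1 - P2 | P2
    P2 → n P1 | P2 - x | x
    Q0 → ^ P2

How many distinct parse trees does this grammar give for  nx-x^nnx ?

4

Parse trees for nx-x^nnx:
  [P0 [P0 [P1 [P1 [P2 n [P1 [P2 x]]]] - [P2 x]]] ^ [P1 [P2 n [P1 [P2 n [P1 [P2 x]]]]]]]
  [P0 [P0 [P1 [P2 n [P1 [P1 [P2 x]] - [P2 x]]]]] ^ [P1 [P2 n [P1 [P2 n [P1 [P2 x]]]]]]]
  [P0 [P0 [P1 [P2 n [P1 [P2 [P2 x] - x]]]]] ^ [P1 [P2 n [P1 [P2 n [P1 [P2 x]]]]]]]
  [P0 [P0 [P1 [P2 [P2 n [P1 [P2 x]]] - x]]] ^ [P1 [P2 n [P1 [P2 n [P1 [P2 x]]]]]]]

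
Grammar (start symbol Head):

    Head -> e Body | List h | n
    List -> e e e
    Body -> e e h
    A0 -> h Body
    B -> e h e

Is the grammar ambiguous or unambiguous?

Ambiguous

Witness: e e e h

Derivation 1: Head ⇒ e Body ⇒ e e e h
Derivation 2: Head ⇒ List h ⇒ e e e h

Two distinct leftmost derivations for the same string.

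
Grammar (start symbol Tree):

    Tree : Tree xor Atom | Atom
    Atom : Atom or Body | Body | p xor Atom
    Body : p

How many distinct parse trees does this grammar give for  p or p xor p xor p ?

2

Parse trees for p or p xor p xor p:
  [Tree [Tree [Atom [Atom [Body p]] or [Body p]]] xor [Atom p xor [Atom [Body p]]]]
  [Tree [Tree [Tree [Atom [Atom [Body p]] or [Body p]]] xor [Atom [Body p]]] xor [Atom [Body p]]]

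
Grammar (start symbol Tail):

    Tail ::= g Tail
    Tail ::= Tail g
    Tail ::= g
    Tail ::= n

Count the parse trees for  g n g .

2

Parse trees for g n g:
  [Tail g [Tail [Tail n] g]]
  [Tail [Tail g [Tail n]] g]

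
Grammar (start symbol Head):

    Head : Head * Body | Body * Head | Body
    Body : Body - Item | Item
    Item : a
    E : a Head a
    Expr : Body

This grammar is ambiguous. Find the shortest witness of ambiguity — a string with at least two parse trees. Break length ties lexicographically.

a * a

length 1: no string has ≥2 trees
length 3: a * a has 2 parse trees

Two derivations of a * a:
  Head ⇒ Head * Body ⇒ Body * Body ⇒ Item * Body ⇒ a * Body ⇒ a * Item ⇒ a * a
  Head ⇒ Body * Head ⇒ Item * Head ⇒ a * Head ⇒ a * Body ⇒ a * Item ⇒ a * a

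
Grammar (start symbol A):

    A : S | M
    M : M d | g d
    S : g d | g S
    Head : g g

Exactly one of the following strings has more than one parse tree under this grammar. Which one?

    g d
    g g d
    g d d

g d

g d: 2 trees
g g d: 1 tree
g d d: 1 tree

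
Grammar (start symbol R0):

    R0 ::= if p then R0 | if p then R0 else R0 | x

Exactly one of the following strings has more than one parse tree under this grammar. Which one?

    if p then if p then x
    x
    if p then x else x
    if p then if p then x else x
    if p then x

if p then if p then x else x

if p then if p then x: 1 tree
x: 1 tree
if p then x else x: 1 tree
if p then if p then x else x: 2 trees
if p then x: 1 tree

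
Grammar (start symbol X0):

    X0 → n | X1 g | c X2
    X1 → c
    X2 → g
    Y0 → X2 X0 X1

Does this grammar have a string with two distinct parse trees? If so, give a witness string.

Witness: c g

Derivation 1: X0 ⇒ X1 g ⇒ c g
Derivation 2: X0 ⇒ c X2 ⇒ c g

Two distinct leftmost derivations for the same string.

Ambiguous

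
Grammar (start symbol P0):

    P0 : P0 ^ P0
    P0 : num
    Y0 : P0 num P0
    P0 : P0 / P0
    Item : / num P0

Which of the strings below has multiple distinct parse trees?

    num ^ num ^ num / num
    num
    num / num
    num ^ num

num ^ num ^ num / num

num ^ num ^ num / num: 5 trees
num: 1 tree
num / num: 1 tree
num ^ num: 1 tree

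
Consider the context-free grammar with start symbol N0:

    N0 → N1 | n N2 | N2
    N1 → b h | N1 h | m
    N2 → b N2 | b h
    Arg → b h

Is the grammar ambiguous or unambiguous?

Ambiguous

Witness: b h

Derivation 1: N0 ⇒ N1 ⇒ b h
Derivation 2: N0 ⇒ N2 ⇒ b h

Two distinct leftmost derivations for the same string.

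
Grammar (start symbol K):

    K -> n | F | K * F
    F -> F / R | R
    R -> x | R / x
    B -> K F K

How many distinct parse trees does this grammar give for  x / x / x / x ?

8

Parse trees for x / x / x / x:
  [K [F [F [R x]] / [R [R [R x] / x] / x]]]
  [K [F [F [F [R x]] / [R x]] / [R [R x] / x]]]
  [K [F [F [R [R x] / x]] / [R [R x] / x]]]
  [K [F [F [F [R x]] / [R [R x] / x]] / [R x]]]
  [K [F [F [F [F [R x]] / [R x]] / [R x]] / [R x]]]
  [K [F [F [F [R [R x] / x]] / [R x]] / [R x]]]
  [K [F [F [R [R [R x] / x] / x]] / [R x]]]
  [K [F [R [R [R [R x] / x] / x] / x]]]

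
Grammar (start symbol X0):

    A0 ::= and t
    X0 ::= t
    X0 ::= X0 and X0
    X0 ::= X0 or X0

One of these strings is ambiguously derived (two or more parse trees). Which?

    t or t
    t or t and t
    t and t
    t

t or t and t

t or t: 1 tree
t or t and t: 2 trees
t and t: 1 tree
t: 1 tree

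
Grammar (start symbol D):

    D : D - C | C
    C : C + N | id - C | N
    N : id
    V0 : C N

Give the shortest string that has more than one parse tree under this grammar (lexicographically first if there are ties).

length 1: no string has ≥2 trees
length 3: id - id has 2 parse trees

Two derivations of id - id:
  D ⇒ D - C ⇒ C - C ⇒ N - C ⇒ id - C ⇒ id - N ⇒ id - id
  D ⇒ C ⇒ id - C ⇒ id - N ⇒ id - id

id - id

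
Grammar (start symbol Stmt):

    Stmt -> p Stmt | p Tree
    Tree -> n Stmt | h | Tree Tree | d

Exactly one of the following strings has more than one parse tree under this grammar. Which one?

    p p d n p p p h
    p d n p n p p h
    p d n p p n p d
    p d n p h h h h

p d n p h h h h

p p d n p p p h: 1 tree
p d n p n p p h: 1 tree
p d n p p n p d: 1 tree
p d n p h h h h: 28 trees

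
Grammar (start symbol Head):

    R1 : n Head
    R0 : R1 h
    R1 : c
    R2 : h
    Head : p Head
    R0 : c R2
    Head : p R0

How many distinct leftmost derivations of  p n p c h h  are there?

Parse trees for p n p c h h:
  [Head p [R0 [R1 n [Head p [R0 [R1 c] h]]] h]]
  [Head p [R0 [R1 n [Head p [R0 c [R2 h]]]] h]]

2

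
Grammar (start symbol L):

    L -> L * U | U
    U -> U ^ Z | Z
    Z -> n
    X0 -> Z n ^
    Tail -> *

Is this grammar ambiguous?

(X0, Tail are unreachable from L, so their rules don't affect L(L).) This is a standard precedence ladder (L over U over Z), with each level left-recursive on its own operator ('*' at L, '^' at U). That structure is LR(1), hence unambiguous.

Unambiguous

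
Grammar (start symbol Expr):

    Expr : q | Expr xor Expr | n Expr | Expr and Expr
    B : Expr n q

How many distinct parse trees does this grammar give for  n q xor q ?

2

Parse trees for n q xor q:
  [Expr [Expr n [Expr q]] xor [Expr q]]
  [Expr n [Expr [Expr q] xor [Expr q]]]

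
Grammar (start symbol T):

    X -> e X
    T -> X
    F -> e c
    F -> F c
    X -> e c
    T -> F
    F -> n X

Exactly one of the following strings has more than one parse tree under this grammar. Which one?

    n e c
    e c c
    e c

n e c: 1 tree
e c c: 1 tree
e c: 2 trees

e c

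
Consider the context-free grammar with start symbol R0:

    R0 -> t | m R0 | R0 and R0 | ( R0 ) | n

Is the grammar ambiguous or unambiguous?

Witness: m n and n

Derivation 1: R0 ⇒ m R0 ⇒ m R0 and R0 ⇒ m n and R0 ⇒ m n and n
Derivation 2: R0 ⇒ R0 and R0 ⇒ m R0 and R0 ⇒ m n and R0 ⇒ m n and n

Two distinct leftmost derivations for the same string.

Ambiguous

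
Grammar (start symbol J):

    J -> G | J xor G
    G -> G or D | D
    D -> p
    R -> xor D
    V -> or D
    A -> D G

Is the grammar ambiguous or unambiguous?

Unambiguous

Only J, G, D are reachable from J; ignoring the rest: This is a standard precedence ladder (J over G over D), with each level left-recursive on its own operator ('xor' at J, 'or' at G). That structure is LR(1), hence unambiguous.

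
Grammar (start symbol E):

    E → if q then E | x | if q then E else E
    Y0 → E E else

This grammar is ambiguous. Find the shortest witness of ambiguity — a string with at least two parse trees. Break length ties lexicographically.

length 1: no string has ≥2 trees
length 4: no string has ≥2 trees
length 6: no string has ≥2 trees
length 7: no string has ≥2 trees
length 9: if q then if q then x else x has 2 parse trees

Two derivations of if q then if q then x else x:
  E ⇒ if q then E ⇒ if q then if q then E else E ⇒ if q then if q then x else E ⇒ if q then if q then x else x
  E ⇒ if q then E else E ⇒ if q then if q then E else E ⇒ if q then if q then x else E ⇒ if q then if q then x else x

if q then if q then x else x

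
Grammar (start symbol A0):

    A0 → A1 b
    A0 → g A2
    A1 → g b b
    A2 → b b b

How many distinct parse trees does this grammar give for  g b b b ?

2

Parse trees for g b b b:
  [A0 [A1 g b b] b]
  [A0 g [A2 b b b]]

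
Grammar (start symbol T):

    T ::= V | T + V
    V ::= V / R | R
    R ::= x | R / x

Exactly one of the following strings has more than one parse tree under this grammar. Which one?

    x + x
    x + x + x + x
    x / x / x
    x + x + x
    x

x / x / x

x + x: 1 tree
x + x + x + x: 1 tree
x / x / x: 4 trees
x + x + x: 1 tree
x: 1 tree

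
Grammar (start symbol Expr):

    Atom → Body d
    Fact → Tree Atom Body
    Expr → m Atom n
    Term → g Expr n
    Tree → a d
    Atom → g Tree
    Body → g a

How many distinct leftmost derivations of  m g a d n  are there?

Parse trees for m g a d n:
  [Expr m [Atom [Body g a] d] n]
  [Expr m [Atom g [Tree a d]] n]

2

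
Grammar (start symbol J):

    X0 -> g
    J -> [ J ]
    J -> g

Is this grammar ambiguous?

Unambiguous

Only J is reachable from J; ignoring the rest: L(J) is { openⁿ atom closeⁿ : n ≥ 0 }. The bracket depth fixes n, and the derivation is forced at every step.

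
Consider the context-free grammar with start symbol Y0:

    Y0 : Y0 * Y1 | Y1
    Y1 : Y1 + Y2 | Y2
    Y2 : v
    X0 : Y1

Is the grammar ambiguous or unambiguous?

(X0 is unreachable from Y0, so its rules don't affect L(Y0).) Y0 → Y0 * Y1 | Y1  ;  Y1 → Y1 + Y2 | Y2  — a left-associative chain with Y2 at the bottom. Each string factors uniquely by precedence.

Unambiguous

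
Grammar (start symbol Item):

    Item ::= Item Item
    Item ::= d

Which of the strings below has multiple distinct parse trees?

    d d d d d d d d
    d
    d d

d d d d d d d d: 429 trees
d: 1 tree
d d: 1 tree

d d d d d d d d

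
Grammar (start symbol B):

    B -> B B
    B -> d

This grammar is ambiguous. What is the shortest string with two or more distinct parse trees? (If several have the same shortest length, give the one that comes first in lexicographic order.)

d d d

length 1: no string has ≥2 trees
length 2: no string has ≥2 trees
length 3: d d d has 2 parse trees

Two derivations of d d d:
  B ⇒ B B ⇒ B B B ⇒ d B B ⇒ d d B ⇒ d d d
  B ⇒ B B ⇒ d B ⇒ d B B ⇒ d d B ⇒ d d d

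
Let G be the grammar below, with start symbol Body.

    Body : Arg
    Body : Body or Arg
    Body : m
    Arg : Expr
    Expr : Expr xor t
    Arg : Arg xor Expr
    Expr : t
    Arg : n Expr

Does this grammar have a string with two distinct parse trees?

Witness: t xor t

Derivation 1: Body ⇒ Arg ⇒ Expr ⇒ Expr xor t ⇒ t xor t
Derivation 2: Body ⇒ Arg ⇒ Arg xor Expr ⇒ Expr xor Expr ⇒ t xor Expr ⇒ t xor t

Two distinct leftmost derivations for the same string.

Ambiguous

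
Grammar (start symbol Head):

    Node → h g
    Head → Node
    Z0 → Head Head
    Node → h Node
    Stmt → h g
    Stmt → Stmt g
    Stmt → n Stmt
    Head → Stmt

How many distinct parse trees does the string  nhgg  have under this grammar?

Parse trees for nhgg:
  [Head [Stmt [Stmt n [Stmt h g]] g]]
  [Head [Stmt n [Stmt [Stmt h g] g]]]

2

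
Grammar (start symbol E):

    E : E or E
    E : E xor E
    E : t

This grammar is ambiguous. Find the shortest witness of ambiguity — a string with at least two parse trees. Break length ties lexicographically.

length 1: no string has ≥2 trees
length 3: no string has ≥2 trees
length 5: t or t or t has 2 parse trees

Two derivations of t or t or t:
  E ⇒ E or E ⇒ E or E or E ⇒ t or E or E ⇒ t or t or E ⇒ t or t or t
  E ⇒ E or E ⇒ t or E ⇒ t or E or E ⇒ t or t or E ⇒ t or t or t

t or t or t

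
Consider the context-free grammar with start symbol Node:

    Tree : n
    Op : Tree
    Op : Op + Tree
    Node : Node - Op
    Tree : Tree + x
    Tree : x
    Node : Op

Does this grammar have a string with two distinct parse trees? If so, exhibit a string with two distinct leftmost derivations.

Witness: n + x

Derivation 1: Node ⇒ Op ⇒ Tree ⇒ Tree + x ⇒ n + x
Derivation 2: Node ⇒ Op ⇒ Op + Tree ⇒ Tree + Tree ⇒ n + Tree ⇒ n + x

Two distinct leftmost derivations for the same string.

Ambiguous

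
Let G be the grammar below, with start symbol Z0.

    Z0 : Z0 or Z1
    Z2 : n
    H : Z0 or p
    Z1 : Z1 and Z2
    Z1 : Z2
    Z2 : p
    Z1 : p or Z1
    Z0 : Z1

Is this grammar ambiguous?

Witness: p or n

Derivation 1: Z0 ⇒ Z0 or Z1 ⇒ Z1 or Z1 ⇒ Z2 or Z1 ⇒ p or Z1 ⇒ p or Z2 ⇒ p or n
Derivation 2: Z0 ⇒ Z1 ⇒ p or Z1 ⇒ p or Z2 ⇒ p or n

Two distinct leftmost derivations for the same string.

Ambiguous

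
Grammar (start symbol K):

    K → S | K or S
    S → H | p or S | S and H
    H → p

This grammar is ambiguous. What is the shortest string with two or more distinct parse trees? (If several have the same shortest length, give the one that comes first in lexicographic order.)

length 1: no string has ≥2 trees
length 3: p or p has 2 parse trees

Two derivations of p or p:
  K ⇒ S ⇒ p or S ⇒ p or H ⇒ p or p
  K ⇒ K or S ⇒ S or S ⇒ H or S ⇒ p or S ⇒ p or H ⇒ p or p

p or p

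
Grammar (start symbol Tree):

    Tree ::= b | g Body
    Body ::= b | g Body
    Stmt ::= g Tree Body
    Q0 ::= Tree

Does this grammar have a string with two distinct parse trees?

Unambiguous

(Stmt, Q0 are unreachable from Tree, so their rules don't affect L(Tree).) Each reachable nonterminal has at most one production per leading terminal, and all productions are right-linear; the derivation is determined token-by-token.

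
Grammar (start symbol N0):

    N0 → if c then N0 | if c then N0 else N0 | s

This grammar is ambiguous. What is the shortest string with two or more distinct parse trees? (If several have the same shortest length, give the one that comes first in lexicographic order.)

length 1: no string has ≥2 trees
length 4: no string has ≥2 trees
length 6: no string has ≥2 trees
length 7: no string has ≥2 trees
length 9: if c then if c then s else s has 2 parse trees

Two derivations of if c then if c then s else s:
  N0 ⇒ if c then N0 ⇒ if c then if c then N0 else N0 ⇒ if c then if c then s else N0 ⇒ if c then if c then s else s
  N0 ⇒ if c then N0 else N0 ⇒ if c then if c then N0 else N0 ⇒ if c then if c then s else N0 ⇒ if c then if c then s else s

if c then if c then s else s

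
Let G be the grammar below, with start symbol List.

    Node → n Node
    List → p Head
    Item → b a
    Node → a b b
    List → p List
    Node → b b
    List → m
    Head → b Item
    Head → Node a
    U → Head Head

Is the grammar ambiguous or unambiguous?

Witness: p b b a

Derivation 1: List ⇒ p Head ⇒ p b Item ⇒ p b b a
Derivation 2: List ⇒ p Head ⇒ p Node a ⇒ p b b a

Two distinct leftmost derivations for the same string.

Ambiguous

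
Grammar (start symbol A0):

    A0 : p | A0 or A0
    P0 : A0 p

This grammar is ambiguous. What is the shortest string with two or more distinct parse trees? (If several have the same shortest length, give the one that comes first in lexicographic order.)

p or p or p

length 1: no string has ≥2 trees
length 3: no string has ≥2 trees
length 5: p or p or p has 2 parse trees

Two derivations of p or p or p:
  A0 ⇒ A0 or A0 ⇒ p or A0 ⇒ p or A0 or A0 ⇒ p or p or A0 ⇒ p or p or p
  A0 ⇒ A0 or A0 ⇒ A0 or A0 or A0 ⇒ p or A0 or A0 ⇒ p or p or A0 ⇒ p or p or p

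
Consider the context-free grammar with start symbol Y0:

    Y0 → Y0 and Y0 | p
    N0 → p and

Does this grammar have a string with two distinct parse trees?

Witness: p and p and p

Derivation 1: Y0 ⇒ Y0 and Y0 ⇒ Y0 and Y0 and Y0 ⇒ p and Y0 and Y0 ⇒ p and p and Y0 ⇒ p and p and p
Derivation 2: Y0 ⇒ Y0 and Y0 ⇒ p and Y0 ⇒ p and Y0 and Y0 ⇒ p and p and Y0 ⇒ p and p and p

Two distinct leftmost derivations for the same string.

Ambiguous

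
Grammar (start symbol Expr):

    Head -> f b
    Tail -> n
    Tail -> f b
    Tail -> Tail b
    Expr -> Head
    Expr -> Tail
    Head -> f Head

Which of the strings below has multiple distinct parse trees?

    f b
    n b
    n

f b: 2 trees
n b: 1 tree
n: 1 tree

f b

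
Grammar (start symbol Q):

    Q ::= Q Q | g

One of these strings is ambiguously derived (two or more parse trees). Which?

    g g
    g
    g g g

g g g

g g: 1 tree
g: 1 tree
g g g: 2 trees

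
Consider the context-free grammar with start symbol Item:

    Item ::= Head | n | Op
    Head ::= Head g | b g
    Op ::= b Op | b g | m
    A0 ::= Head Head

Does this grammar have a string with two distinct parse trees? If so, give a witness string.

Witness: b g

Derivation 1: Item ⇒ Head ⇒ b g
Derivation 2: Item ⇒ Op ⇒ b g

Two distinct leftmost derivations for the same string.

Ambiguous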